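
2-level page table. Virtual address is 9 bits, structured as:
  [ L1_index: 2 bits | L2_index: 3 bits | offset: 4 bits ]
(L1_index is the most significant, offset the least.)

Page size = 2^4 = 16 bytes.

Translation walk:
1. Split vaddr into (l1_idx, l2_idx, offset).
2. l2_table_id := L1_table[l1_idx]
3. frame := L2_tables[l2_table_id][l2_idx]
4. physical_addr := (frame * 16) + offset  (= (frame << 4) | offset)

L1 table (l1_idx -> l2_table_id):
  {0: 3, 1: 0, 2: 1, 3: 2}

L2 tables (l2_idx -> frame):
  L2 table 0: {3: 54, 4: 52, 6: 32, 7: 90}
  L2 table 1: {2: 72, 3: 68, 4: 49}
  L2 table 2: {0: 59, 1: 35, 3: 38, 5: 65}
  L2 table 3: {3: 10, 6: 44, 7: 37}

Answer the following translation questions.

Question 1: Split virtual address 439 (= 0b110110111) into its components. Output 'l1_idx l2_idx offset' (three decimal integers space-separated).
Answer: 3 3 7

Derivation:
vaddr = 439 = 0b110110111
  top 2 bits -> l1_idx = 3
  next 3 bits -> l2_idx = 3
  bottom 4 bits -> offset = 7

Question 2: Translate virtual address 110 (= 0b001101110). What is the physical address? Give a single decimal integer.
Answer: 718

Derivation:
vaddr = 110 = 0b001101110
Split: l1_idx=0, l2_idx=6, offset=14
L1[0] = 3
L2[3][6] = 44
paddr = 44 * 16 + 14 = 718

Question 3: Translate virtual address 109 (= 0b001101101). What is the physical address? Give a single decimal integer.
Answer: 717

Derivation:
vaddr = 109 = 0b001101101
Split: l1_idx=0, l2_idx=6, offset=13
L1[0] = 3
L2[3][6] = 44
paddr = 44 * 16 + 13 = 717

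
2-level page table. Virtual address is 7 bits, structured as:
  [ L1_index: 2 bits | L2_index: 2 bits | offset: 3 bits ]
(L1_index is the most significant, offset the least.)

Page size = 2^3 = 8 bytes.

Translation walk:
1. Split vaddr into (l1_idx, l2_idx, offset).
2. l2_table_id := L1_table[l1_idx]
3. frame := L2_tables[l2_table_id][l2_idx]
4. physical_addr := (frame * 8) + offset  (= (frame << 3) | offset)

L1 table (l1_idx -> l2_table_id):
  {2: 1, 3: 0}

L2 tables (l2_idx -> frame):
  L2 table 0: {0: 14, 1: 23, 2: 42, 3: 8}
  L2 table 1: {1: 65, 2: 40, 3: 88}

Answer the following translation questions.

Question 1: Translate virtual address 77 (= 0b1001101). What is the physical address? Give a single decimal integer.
Answer: 525

Derivation:
vaddr = 77 = 0b1001101
Split: l1_idx=2, l2_idx=1, offset=5
L1[2] = 1
L2[1][1] = 65
paddr = 65 * 8 + 5 = 525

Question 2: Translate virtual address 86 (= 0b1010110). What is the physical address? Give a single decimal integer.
vaddr = 86 = 0b1010110
Split: l1_idx=2, l2_idx=2, offset=6
L1[2] = 1
L2[1][2] = 40
paddr = 40 * 8 + 6 = 326

Answer: 326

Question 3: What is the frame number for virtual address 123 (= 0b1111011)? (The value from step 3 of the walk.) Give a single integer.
vaddr = 123: l1_idx=3, l2_idx=3
L1[3] = 0; L2[0][3] = 8

Answer: 8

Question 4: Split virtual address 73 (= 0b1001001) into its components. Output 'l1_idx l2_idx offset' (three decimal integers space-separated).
vaddr = 73 = 0b1001001
  top 2 bits -> l1_idx = 2
  next 2 bits -> l2_idx = 1
  bottom 3 bits -> offset = 1

Answer: 2 1 1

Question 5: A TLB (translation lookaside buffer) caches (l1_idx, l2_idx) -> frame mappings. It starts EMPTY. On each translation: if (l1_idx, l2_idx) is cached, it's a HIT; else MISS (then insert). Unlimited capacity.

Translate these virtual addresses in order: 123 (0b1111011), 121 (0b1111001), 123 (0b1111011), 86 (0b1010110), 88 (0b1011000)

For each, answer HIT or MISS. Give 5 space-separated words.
Answer: MISS HIT HIT MISS MISS

Derivation:
vaddr=123: (3,3) not in TLB -> MISS, insert
vaddr=121: (3,3) in TLB -> HIT
vaddr=123: (3,3) in TLB -> HIT
vaddr=86: (2,2) not in TLB -> MISS, insert
vaddr=88: (2,3) not in TLB -> MISS, insert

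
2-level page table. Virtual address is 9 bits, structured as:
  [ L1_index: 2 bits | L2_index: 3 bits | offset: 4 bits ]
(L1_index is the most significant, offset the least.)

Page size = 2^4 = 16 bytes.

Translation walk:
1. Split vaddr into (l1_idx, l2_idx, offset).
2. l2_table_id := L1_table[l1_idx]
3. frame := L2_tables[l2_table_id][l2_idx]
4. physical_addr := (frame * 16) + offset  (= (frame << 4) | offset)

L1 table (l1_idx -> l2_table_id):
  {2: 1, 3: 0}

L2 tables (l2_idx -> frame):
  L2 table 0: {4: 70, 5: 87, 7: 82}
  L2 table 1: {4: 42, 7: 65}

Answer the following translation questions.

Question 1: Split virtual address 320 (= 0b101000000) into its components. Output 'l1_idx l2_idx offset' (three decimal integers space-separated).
Answer: 2 4 0

Derivation:
vaddr = 320 = 0b101000000
  top 2 bits -> l1_idx = 2
  next 3 bits -> l2_idx = 4
  bottom 4 bits -> offset = 0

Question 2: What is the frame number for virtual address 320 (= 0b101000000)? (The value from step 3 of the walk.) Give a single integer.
Answer: 42

Derivation:
vaddr = 320: l1_idx=2, l2_idx=4
L1[2] = 1; L2[1][4] = 42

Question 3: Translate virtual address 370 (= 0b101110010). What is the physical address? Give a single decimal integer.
Answer: 1042

Derivation:
vaddr = 370 = 0b101110010
Split: l1_idx=2, l2_idx=7, offset=2
L1[2] = 1
L2[1][7] = 65
paddr = 65 * 16 + 2 = 1042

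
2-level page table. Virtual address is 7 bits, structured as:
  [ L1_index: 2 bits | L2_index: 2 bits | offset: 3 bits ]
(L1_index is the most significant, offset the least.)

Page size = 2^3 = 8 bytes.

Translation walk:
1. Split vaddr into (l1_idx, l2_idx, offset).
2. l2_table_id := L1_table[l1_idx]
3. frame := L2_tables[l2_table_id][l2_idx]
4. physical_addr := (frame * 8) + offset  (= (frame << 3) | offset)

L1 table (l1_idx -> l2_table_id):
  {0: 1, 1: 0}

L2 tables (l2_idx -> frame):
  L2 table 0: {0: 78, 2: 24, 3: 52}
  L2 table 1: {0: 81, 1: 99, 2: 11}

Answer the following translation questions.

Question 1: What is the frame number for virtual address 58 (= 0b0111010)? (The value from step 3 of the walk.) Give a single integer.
vaddr = 58: l1_idx=1, l2_idx=3
L1[1] = 0; L2[0][3] = 52

Answer: 52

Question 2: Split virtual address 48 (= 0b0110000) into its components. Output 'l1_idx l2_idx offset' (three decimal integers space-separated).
Answer: 1 2 0

Derivation:
vaddr = 48 = 0b0110000
  top 2 bits -> l1_idx = 1
  next 2 bits -> l2_idx = 2
  bottom 3 bits -> offset = 0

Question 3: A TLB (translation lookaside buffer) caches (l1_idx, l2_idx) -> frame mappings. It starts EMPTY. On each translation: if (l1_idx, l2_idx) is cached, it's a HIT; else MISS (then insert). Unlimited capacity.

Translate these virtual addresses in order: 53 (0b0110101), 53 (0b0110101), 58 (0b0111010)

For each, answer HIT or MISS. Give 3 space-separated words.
Answer: MISS HIT MISS

Derivation:
vaddr=53: (1,2) not in TLB -> MISS, insert
vaddr=53: (1,2) in TLB -> HIT
vaddr=58: (1,3) not in TLB -> MISS, insert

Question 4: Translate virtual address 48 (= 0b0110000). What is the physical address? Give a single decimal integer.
Answer: 192

Derivation:
vaddr = 48 = 0b0110000
Split: l1_idx=1, l2_idx=2, offset=0
L1[1] = 0
L2[0][2] = 24
paddr = 24 * 8 + 0 = 192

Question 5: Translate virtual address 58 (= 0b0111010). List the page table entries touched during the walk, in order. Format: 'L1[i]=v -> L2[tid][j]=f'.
vaddr = 58 = 0b0111010
Split: l1_idx=1, l2_idx=3, offset=2

Answer: L1[1]=0 -> L2[0][3]=52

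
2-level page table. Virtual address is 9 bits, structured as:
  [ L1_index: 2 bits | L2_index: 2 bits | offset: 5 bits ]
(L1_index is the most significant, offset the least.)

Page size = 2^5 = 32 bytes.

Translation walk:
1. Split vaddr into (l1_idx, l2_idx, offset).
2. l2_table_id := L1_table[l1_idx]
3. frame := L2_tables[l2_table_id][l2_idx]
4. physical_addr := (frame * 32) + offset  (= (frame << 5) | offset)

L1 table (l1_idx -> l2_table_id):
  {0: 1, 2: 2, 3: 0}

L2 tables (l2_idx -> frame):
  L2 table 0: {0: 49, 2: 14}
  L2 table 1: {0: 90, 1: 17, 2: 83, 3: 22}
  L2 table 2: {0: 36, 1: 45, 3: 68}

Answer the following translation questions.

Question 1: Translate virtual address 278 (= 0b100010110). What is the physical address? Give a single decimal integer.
vaddr = 278 = 0b100010110
Split: l1_idx=2, l2_idx=0, offset=22
L1[2] = 2
L2[2][0] = 36
paddr = 36 * 32 + 22 = 1174

Answer: 1174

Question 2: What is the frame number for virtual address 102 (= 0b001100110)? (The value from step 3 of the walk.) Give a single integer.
Answer: 22

Derivation:
vaddr = 102: l1_idx=0, l2_idx=3
L1[0] = 1; L2[1][3] = 22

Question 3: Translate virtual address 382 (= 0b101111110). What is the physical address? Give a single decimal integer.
Answer: 2206

Derivation:
vaddr = 382 = 0b101111110
Split: l1_idx=2, l2_idx=3, offset=30
L1[2] = 2
L2[2][3] = 68
paddr = 68 * 32 + 30 = 2206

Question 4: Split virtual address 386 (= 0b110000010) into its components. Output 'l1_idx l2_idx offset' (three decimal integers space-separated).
vaddr = 386 = 0b110000010
  top 2 bits -> l1_idx = 3
  next 2 bits -> l2_idx = 0
  bottom 5 bits -> offset = 2

Answer: 3 0 2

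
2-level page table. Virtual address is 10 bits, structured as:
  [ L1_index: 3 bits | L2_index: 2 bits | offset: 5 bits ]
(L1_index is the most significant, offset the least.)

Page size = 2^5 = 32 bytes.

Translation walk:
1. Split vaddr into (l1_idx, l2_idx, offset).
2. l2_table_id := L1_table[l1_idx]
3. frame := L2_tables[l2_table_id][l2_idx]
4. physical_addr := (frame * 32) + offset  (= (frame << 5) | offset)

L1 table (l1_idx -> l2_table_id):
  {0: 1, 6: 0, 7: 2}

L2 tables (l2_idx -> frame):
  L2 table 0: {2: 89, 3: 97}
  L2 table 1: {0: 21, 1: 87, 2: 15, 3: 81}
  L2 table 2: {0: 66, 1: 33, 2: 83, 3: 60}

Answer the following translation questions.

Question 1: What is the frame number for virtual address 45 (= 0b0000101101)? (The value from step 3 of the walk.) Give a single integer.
Answer: 87

Derivation:
vaddr = 45: l1_idx=0, l2_idx=1
L1[0] = 1; L2[1][1] = 87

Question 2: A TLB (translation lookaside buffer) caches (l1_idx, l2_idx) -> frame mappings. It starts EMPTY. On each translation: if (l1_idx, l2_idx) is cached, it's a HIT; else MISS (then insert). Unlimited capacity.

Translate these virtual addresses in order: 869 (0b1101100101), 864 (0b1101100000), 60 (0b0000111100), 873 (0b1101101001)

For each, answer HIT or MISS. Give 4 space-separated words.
vaddr=869: (6,3) not in TLB -> MISS, insert
vaddr=864: (6,3) in TLB -> HIT
vaddr=60: (0,1) not in TLB -> MISS, insert
vaddr=873: (6,3) in TLB -> HIT

Answer: MISS HIT MISS HIT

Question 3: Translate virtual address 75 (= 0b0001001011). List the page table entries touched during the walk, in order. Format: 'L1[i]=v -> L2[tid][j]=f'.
Answer: L1[0]=1 -> L2[1][2]=15

Derivation:
vaddr = 75 = 0b0001001011
Split: l1_idx=0, l2_idx=2, offset=11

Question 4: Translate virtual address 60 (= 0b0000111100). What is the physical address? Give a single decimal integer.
vaddr = 60 = 0b0000111100
Split: l1_idx=0, l2_idx=1, offset=28
L1[0] = 1
L2[1][1] = 87
paddr = 87 * 32 + 28 = 2812

Answer: 2812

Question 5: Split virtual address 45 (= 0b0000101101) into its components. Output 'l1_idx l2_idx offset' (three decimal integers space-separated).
Answer: 0 1 13

Derivation:
vaddr = 45 = 0b0000101101
  top 3 bits -> l1_idx = 0
  next 2 bits -> l2_idx = 1
  bottom 5 bits -> offset = 13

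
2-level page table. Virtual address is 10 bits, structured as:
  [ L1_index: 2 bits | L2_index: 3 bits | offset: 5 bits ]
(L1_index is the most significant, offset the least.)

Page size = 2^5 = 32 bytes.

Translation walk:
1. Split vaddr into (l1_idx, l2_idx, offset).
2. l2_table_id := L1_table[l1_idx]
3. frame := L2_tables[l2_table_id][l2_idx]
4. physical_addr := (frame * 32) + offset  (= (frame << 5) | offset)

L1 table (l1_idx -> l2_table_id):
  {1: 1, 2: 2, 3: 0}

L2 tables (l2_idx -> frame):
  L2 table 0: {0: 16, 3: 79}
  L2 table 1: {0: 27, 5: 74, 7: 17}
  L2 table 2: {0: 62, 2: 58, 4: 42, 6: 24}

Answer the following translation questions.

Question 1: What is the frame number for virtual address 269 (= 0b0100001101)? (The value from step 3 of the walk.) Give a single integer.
vaddr = 269: l1_idx=1, l2_idx=0
L1[1] = 1; L2[1][0] = 27

Answer: 27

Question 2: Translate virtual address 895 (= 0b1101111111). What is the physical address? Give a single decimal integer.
vaddr = 895 = 0b1101111111
Split: l1_idx=3, l2_idx=3, offset=31
L1[3] = 0
L2[0][3] = 79
paddr = 79 * 32 + 31 = 2559

Answer: 2559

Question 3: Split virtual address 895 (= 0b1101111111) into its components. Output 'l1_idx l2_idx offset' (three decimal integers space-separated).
Answer: 3 3 31

Derivation:
vaddr = 895 = 0b1101111111
  top 2 bits -> l1_idx = 3
  next 3 bits -> l2_idx = 3
  bottom 5 bits -> offset = 31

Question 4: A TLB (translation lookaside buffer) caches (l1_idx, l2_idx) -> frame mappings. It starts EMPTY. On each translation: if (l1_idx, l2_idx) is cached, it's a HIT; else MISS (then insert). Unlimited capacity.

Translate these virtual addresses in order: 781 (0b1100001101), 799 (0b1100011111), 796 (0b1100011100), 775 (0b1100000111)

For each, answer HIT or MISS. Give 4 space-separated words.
Answer: MISS HIT HIT HIT

Derivation:
vaddr=781: (3,0) not in TLB -> MISS, insert
vaddr=799: (3,0) in TLB -> HIT
vaddr=796: (3,0) in TLB -> HIT
vaddr=775: (3,0) in TLB -> HIT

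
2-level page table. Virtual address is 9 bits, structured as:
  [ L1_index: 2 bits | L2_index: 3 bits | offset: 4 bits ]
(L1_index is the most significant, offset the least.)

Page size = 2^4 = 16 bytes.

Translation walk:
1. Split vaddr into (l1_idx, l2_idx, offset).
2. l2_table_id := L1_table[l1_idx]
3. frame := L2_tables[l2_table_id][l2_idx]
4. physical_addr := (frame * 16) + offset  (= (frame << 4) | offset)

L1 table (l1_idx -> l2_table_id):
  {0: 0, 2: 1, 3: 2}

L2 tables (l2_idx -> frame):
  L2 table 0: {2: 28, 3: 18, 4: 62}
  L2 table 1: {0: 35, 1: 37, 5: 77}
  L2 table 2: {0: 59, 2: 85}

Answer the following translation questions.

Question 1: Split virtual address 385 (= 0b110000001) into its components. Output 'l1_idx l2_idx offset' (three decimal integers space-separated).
vaddr = 385 = 0b110000001
  top 2 bits -> l1_idx = 3
  next 3 bits -> l2_idx = 0
  bottom 4 bits -> offset = 1

Answer: 3 0 1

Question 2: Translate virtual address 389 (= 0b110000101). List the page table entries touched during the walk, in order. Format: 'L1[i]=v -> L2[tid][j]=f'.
vaddr = 389 = 0b110000101
Split: l1_idx=3, l2_idx=0, offset=5

Answer: L1[3]=2 -> L2[2][0]=59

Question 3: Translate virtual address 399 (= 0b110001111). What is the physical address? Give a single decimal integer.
vaddr = 399 = 0b110001111
Split: l1_idx=3, l2_idx=0, offset=15
L1[3] = 2
L2[2][0] = 59
paddr = 59 * 16 + 15 = 959

Answer: 959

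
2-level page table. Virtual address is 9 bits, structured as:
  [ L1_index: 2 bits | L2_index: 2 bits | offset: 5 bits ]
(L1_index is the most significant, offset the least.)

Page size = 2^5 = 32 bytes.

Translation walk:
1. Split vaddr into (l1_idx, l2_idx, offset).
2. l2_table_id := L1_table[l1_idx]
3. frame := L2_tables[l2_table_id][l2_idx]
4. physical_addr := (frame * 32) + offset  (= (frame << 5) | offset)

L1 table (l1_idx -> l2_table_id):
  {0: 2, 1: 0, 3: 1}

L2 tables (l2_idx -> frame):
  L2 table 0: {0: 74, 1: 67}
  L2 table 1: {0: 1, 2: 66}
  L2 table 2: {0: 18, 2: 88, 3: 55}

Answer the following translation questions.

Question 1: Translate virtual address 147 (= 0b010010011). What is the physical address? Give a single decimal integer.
vaddr = 147 = 0b010010011
Split: l1_idx=1, l2_idx=0, offset=19
L1[1] = 0
L2[0][0] = 74
paddr = 74 * 32 + 19 = 2387

Answer: 2387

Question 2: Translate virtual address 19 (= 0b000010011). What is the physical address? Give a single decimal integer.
vaddr = 19 = 0b000010011
Split: l1_idx=0, l2_idx=0, offset=19
L1[0] = 2
L2[2][0] = 18
paddr = 18 * 32 + 19 = 595

Answer: 595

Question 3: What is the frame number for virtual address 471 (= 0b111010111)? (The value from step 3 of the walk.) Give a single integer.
vaddr = 471: l1_idx=3, l2_idx=2
L1[3] = 1; L2[1][2] = 66

Answer: 66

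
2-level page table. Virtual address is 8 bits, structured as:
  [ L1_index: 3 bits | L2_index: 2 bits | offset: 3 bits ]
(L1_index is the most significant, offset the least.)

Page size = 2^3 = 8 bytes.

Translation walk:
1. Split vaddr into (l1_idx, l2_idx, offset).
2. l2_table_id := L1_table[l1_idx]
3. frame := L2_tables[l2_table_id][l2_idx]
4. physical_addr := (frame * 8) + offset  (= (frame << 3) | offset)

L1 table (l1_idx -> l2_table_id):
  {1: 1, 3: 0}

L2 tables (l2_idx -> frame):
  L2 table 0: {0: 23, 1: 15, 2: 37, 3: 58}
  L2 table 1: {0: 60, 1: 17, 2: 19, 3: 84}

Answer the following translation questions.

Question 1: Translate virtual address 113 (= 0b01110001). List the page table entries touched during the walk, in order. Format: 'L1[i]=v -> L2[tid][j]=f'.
vaddr = 113 = 0b01110001
Split: l1_idx=3, l2_idx=2, offset=1

Answer: L1[3]=0 -> L2[0][2]=37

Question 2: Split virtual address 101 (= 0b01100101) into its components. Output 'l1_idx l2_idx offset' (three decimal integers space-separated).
Answer: 3 0 5

Derivation:
vaddr = 101 = 0b01100101
  top 3 bits -> l1_idx = 3
  next 2 bits -> l2_idx = 0
  bottom 3 bits -> offset = 5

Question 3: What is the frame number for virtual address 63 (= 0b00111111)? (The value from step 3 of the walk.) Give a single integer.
vaddr = 63: l1_idx=1, l2_idx=3
L1[1] = 1; L2[1][3] = 84

Answer: 84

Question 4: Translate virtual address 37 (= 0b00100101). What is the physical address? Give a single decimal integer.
Answer: 485

Derivation:
vaddr = 37 = 0b00100101
Split: l1_idx=1, l2_idx=0, offset=5
L1[1] = 1
L2[1][0] = 60
paddr = 60 * 8 + 5 = 485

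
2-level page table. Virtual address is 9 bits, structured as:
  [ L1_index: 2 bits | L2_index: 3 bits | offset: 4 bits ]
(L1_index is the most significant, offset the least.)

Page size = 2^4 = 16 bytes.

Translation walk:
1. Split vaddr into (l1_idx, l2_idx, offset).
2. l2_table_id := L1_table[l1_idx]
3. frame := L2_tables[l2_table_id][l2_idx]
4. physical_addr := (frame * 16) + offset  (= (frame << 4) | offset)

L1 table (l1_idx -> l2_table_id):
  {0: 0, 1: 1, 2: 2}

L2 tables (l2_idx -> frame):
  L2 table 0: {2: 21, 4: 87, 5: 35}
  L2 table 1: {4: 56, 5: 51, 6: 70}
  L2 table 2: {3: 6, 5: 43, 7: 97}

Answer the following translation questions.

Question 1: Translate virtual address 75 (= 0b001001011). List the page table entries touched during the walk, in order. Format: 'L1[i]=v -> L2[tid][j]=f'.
vaddr = 75 = 0b001001011
Split: l1_idx=0, l2_idx=4, offset=11

Answer: L1[0]=0 -> L2[0][4]=87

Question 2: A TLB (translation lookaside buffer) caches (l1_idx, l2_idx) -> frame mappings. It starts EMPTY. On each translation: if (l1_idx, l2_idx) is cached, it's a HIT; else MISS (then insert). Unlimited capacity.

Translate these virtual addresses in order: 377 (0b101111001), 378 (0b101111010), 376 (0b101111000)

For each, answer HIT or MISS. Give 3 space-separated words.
Answer: MISS HIT HIT

Derivation:
vaddr=377: (2,7) not in TLB -> MISS, insert
vaddr=378: (2,7) in TLB -> HIT
vaddr=376: (2,7) in TLB -> HIT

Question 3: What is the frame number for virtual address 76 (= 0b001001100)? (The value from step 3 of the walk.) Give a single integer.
Answer: 87

Derivation:
vaddr = 76: l1_idx=0, l2_idx=4
L1[0] = 0; L2[0][4] = 87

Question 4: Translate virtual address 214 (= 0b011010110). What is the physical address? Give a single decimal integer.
vaddr = 214 = 0b011010110
Split: l1_idx=1, l2_idx=5, offset=6
L1[1] = 1
L2[1][5] = 51
paddr = 51 * 16 + 6 = 822

Answer: 822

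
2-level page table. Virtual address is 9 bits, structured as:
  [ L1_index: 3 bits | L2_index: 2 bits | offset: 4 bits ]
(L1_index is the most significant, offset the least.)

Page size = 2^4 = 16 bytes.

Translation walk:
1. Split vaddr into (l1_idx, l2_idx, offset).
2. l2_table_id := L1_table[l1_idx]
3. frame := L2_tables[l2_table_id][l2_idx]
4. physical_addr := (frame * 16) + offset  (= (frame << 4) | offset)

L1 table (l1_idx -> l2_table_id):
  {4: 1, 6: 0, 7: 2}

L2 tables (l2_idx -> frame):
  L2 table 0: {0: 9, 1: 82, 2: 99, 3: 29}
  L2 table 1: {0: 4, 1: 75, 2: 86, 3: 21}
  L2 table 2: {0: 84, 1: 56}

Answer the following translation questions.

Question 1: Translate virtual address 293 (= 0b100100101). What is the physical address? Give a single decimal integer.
Answer: 1381

Derivation:
vaddr = 293 = 0b100100101
Split: l1_idx=4, l2_idx=2, offset=5
L1[4] = 1
L2[1][2] = 86
paddr = 86 * 16 + 5 = 1381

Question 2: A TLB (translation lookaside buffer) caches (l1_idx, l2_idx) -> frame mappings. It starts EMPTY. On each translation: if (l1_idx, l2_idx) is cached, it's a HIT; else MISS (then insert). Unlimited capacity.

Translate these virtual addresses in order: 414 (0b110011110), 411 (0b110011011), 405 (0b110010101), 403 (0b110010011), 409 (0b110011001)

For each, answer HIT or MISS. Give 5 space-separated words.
vaddr=414: (6,1) not in TLB -> MISS, insert
vaddr=411: (6,1) in TLB -> HIT
vaddr=405: (6,1) in TLB -> HIT
vaddr=403: (6,1) in TLB -> HIT
vaddr=409: (6,1) in TLB -> HIT

Answer: MISS HIT HIT HIT HIT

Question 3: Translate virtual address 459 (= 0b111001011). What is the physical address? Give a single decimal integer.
Answer: 1355

Derivation:
vaddr = 459 = 0b111001011
Split: l1_idx=7, l2_idx=0, offset=11
L1[7] = 2
L2[2][0] = 84
paddr = 84 * 16 + 11 = 1355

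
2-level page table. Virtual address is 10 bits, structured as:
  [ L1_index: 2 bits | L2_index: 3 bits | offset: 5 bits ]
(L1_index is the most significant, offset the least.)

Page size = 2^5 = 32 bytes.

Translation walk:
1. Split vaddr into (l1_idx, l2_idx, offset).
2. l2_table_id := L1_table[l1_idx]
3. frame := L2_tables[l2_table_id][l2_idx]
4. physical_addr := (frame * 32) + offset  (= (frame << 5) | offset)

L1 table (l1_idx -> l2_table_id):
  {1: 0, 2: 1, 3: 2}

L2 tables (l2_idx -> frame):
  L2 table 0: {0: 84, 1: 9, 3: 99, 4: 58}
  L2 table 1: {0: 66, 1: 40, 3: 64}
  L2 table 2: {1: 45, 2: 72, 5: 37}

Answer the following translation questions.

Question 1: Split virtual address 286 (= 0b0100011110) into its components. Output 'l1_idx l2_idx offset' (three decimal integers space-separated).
vaddr = 286 = 0b0100011110
  top 2 bits -> l1_idx = 1
  next 3 bits -> l2_idx = 0
  bottom 5 bits -> offset = 30

Answer: 1 0 30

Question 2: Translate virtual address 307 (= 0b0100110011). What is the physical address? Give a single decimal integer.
Answer: 307

Derivation:
vaddr = 307 = 0b0100110011
Split: l1_idx=1, l2_idx=1, offset=19
L1[1] = 0
L2[0][1] = 9
paddr = 9 * 32 + 19 = 307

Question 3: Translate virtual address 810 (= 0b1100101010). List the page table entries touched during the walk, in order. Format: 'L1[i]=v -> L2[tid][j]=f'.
Answer: L1[3]=2 -> L2[2][1]=45

Derivation:
vaddr = 810 = 0b1100101010
Split: l1_idx=3, l2_idx=1, offset=10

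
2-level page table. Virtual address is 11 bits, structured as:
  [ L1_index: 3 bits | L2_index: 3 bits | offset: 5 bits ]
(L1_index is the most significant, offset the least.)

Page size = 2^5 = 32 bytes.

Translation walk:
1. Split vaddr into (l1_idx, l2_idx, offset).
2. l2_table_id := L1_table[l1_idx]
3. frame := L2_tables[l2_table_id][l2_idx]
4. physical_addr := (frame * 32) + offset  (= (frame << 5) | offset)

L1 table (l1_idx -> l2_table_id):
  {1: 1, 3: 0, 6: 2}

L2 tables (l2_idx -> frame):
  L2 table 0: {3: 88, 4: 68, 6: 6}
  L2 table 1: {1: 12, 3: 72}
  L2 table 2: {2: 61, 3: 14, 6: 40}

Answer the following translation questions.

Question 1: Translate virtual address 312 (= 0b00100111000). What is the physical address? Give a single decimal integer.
vaddr = 312 = 0b00100111000
Split: l1_idx=1, l2_idx=1, offset=24
L1[1] = 1
L2[1][1] = 12
paddr = 12 * 32 + 24 = 408

Answer: 408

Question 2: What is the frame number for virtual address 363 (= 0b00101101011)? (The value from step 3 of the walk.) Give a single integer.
Answer: 72

Derivation:
vaddr = 363: l1_idx=1, l2_idx=3
L1[1] = 1; L2[1][3] = 72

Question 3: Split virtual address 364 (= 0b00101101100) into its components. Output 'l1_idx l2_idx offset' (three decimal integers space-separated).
vaddr = 364 = 0b00101101100
  top 3 bits -> l1_idx = 1
  next 3 bits -> l2_idx = 3
  bottom 5 bits -> offset = 12

Answer: 1 3 12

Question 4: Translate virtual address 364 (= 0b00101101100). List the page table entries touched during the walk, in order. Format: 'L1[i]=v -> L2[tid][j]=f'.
vaddr = 364 = 0b00101101100
Split: l1_idx=1, l2_idx=3, offset=12

Answer: L1[1]=1 -> L2[1][3]=72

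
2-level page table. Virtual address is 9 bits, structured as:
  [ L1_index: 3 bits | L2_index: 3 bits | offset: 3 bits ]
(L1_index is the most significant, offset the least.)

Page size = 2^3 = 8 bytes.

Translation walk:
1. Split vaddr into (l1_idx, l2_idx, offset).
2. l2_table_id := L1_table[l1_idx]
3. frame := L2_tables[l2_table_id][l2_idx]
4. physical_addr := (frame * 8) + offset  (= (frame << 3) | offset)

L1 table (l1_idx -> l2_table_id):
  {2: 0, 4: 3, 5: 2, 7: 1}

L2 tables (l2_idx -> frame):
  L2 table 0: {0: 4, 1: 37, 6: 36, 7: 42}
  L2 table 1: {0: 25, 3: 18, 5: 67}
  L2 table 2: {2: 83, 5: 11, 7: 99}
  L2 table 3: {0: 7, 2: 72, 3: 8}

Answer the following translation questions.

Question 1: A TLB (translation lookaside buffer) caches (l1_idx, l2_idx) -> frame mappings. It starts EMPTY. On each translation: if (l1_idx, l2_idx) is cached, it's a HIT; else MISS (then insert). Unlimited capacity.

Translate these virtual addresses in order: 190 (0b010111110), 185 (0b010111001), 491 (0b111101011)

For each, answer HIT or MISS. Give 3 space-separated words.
vaddr=190: (2,7) not in TLB -> MISS, insert
vaddr=185: (2,7) in TLB -> HIT
vaddr=491: (7,5) not in TLB -> MISS, insert

Answer: MISS HIT MISS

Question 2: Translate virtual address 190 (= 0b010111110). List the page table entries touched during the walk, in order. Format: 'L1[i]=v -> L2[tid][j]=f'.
Answer: L1[2]=0 -> L2[0][7]=42

Derivation:
vaddr = 190 = 0b010111110
Split: l1_idx=2, l2_idx=7, offset=6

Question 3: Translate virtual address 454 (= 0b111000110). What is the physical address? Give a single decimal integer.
Answer: 206

Derivation:
vaddr = 454 = 0b111000110
Split: l1_idx=7, l2_idx=0, offset=6
L1[7] = 1
L2[1][0] = 25
paddr = 25 * 8 + 6 = 206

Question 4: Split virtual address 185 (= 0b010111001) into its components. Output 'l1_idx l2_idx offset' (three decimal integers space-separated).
vaddr = 185 = 0b010111001
  top 3 bits -> l1_idx = 2
  next 3 bits -> l2_idx = 7
  bottom 3 bits -> offset = 1

Answer: 2 7 1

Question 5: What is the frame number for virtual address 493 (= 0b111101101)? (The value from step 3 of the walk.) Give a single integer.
vaddr = 493: l1_idx=7, l2_idx=5
L1[7] = 1; L2[1][5] = 67

Answer: 67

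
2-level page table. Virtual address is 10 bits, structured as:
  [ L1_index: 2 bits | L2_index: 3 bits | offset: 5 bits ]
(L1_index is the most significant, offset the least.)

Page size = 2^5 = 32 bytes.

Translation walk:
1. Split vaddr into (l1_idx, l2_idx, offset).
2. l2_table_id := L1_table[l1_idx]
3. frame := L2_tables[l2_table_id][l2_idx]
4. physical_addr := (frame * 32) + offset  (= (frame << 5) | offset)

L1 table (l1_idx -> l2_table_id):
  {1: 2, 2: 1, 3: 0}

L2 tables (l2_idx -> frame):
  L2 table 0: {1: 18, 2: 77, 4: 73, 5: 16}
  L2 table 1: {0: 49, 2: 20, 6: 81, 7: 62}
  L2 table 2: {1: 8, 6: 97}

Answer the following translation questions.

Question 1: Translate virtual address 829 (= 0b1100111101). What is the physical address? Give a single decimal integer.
vaddr = 829 = 0b1100111101
Split: l1_idx=3, l2_idx=1, offset=29
L1[3] = 0
L2[0][1] = 18
paddr = 18 * 32 + 29 = 605

Answer: 605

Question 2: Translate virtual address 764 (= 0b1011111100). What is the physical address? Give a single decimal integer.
vaddr = 764 = 0b1011111100
Split: l1_idx=2, l2_idx=7, offset=28
L1[2] = 1
L2[1][7] = 62
paddr = 62 * 32 + 28 = 2012

Answer: 2012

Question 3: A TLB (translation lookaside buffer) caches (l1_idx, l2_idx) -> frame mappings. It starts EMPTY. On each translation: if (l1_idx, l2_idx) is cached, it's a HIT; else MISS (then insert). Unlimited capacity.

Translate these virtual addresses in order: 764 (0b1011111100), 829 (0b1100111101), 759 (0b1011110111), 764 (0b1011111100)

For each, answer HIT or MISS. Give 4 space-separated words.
Answer: MISS MISS HIT HIT

Derivation:
vaddr=764: (2,7) not in TLB -> MISS, insert
vaddr=829: (3,1) not in TLB -> MISS, insert
vaddr=759: (2,7) in TLB -> HIT
vaddr=764: (2,7) in TLB -> HIT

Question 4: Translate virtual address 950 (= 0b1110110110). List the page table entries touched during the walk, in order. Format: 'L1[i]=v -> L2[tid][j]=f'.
Answer: L1[3]=0 -> L2[0][5]=16

Derivation:
vaddr = 950 = 0b1110110110
Split: l1_idx=3, l2_idx=5, offset=22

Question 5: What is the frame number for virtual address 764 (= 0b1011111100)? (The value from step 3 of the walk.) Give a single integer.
vaddr = 764: l1_idx=2, l2_idx=7
L1[2] = 1; L2[1][7] = 62

Answer: 62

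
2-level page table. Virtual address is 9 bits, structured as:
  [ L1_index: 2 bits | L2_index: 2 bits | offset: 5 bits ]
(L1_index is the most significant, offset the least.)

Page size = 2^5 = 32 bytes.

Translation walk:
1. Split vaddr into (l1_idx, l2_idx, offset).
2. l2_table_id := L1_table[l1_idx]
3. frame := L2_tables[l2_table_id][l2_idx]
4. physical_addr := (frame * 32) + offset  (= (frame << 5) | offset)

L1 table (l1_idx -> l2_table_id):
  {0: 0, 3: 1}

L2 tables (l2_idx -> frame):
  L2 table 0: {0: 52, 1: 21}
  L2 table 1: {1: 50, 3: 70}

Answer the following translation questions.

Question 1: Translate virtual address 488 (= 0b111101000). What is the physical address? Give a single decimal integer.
vaddr = 488 = 0b111101000
Split: l1_idx=3, l2_idx=3, offset=8
L1[3] = 1
L2[1][3] = 70
paddr = 70 * 32 + 8 = 2248

Answer: 2248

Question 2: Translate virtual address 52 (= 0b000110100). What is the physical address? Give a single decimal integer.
Answer: 692

Derivation:
vaddr = 52 = 0b000110100
Split: l1_idx=0, l2_idx=1, offset=20
L1[0] = 0
L2[0][1] = 21
paddr = 21 * 32 + 20 = 692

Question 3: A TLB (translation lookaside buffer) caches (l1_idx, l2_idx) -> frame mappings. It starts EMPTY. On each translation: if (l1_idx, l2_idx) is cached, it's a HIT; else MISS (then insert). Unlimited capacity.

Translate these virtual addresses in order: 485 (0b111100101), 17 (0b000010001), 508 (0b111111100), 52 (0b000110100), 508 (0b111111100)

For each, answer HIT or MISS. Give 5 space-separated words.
vaddr=485: (3,3) not in TLB -> MISS, insert
vaddr=17: (0,0) not in TLB -> MISS, insert
vaddr=508: (3,3) in TLB -> HIT
vaddr=52: (0,1) not in TLB -> MISS, insert
vaddr=508: (3,3) in TLB -> HIT

Answer: MISS MISS HIT MISS HIT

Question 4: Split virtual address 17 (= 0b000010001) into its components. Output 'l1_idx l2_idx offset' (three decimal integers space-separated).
vaddr = 17 = 0b000010001
  top 2 bits -> l1_idx = 0
  next 2 bits -> l2_idx = 0
  bottom 5 bits -> offset = 17

Answer: 0 0 17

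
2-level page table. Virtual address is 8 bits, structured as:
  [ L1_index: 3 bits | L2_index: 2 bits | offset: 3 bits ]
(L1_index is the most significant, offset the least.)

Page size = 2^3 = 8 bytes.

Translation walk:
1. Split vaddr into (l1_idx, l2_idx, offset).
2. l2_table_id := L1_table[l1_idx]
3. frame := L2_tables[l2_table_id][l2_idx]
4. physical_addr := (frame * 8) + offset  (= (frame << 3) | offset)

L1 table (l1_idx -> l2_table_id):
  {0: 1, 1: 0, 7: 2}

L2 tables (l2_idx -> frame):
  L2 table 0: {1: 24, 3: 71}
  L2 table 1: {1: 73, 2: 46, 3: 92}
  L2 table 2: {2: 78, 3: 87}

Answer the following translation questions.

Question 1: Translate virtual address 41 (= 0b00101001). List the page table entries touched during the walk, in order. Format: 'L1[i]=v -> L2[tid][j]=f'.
Answer: L1[1]=0 -> L2[0][1]=24

Derivation:
vaddr = 41 = 0b00101001
Split: l1_idx=1, l2_idx=1, offset=1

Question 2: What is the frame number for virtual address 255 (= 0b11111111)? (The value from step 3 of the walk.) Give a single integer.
vaddr = 255: l1_idx=7, l2_idx=3
L1[7] = 2; L2[2][3] = 87

Answer: 87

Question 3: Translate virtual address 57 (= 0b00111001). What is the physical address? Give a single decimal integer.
Answer: 569

Derivation:
vaddr = 57 = 0b00111001
Split: l1_idx=1, l2_idx=3, offset=1
L1[1] = 0
L2[0][3] = 71
paddr = 71 * 8 + 1 = 569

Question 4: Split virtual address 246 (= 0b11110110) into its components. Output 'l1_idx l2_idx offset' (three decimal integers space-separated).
vaddr = 246 = 0b11110110
  top 3 bits -> l1_idx = 7
  next 2 bits -> l2_idx = 2
  bottom 3 bits -> offset = 6

Answer: 7 2 6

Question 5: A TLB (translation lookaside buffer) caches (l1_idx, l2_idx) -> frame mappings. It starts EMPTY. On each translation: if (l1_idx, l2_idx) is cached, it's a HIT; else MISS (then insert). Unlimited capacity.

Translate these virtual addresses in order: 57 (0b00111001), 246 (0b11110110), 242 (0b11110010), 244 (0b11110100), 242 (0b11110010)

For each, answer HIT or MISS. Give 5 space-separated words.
Answer: MISS MISS HIT HIT HIT

Derivation:
vaddr=57: (1,3) not in TLB -> MISS, insert
vaddr=246: (7,2) not in TLB -> MISS, insert
vaddr=242: (7,2) in TLB -> HIT
vaddr=244: (7,2) in TLB -> HIT
vaddr=242: (7,2) in TLB -> HIT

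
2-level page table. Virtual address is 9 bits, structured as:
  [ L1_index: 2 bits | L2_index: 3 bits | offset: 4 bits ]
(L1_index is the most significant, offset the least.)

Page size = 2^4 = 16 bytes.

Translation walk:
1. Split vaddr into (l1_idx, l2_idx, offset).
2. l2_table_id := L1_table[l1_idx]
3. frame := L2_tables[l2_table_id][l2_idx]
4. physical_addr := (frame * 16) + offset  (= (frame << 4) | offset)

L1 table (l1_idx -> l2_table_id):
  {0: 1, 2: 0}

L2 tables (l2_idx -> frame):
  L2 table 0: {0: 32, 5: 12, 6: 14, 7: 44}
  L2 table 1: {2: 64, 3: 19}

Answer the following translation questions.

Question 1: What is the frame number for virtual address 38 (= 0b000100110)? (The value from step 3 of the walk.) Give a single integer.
Answer: 64

Derivation:
vaddr = 38: l1_idx=0, l2_idx=2
L1[0] = 1; L2[1][2] = 64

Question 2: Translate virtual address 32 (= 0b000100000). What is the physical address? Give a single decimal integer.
Answer: 1024

Derivation:
vaddr = 32 = 0b000100000
Split: l1_idx=0, l2_idx=2, offset=0
L1[0] = 1
L2[1][2] = 64
paddr = 64 * 16 + 0 = 1024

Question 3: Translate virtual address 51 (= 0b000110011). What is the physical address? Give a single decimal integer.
vaddr = 51 = 0b000110011
Split: l1_idx=0, l2_idx=3, offset=3
L1[0] = 1
L2[1][3] = 19
paddr = 19 * 16 + 3 = 307

Answer: 307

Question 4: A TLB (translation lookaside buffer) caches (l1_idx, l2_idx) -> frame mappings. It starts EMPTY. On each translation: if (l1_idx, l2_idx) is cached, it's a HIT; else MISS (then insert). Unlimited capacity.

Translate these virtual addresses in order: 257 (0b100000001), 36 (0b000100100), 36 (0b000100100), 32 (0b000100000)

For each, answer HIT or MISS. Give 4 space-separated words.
vaddr=257: (2,0) not in TLB -> MISS, insert
vaddr=36: (0,2) not in TLB -> MISS, insert
vaddr=36: (0,2) in TLB -> HIT
vaddr=32: (0,2) in TLB -> HIT

Answer: MISS MISS HIT HIT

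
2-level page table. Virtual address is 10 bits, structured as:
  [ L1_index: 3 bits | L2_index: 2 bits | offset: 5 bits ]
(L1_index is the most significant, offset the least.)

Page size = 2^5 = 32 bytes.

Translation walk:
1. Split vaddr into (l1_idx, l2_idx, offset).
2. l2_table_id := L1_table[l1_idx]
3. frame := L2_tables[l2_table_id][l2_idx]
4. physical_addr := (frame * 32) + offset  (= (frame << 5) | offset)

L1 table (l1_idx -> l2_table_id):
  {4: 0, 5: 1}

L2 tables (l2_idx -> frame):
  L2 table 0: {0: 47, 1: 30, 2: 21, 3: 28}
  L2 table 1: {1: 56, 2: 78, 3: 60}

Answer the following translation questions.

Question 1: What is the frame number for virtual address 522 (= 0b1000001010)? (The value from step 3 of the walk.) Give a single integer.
Answer: 47

Derivation:
vaddr = 522: l1_idx=4, l2_idx=0
L1[4] = 0; L2[0][0] = 47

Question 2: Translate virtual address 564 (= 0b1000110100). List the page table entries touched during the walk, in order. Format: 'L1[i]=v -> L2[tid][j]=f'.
vaddr = 564 = 0b1000110100
Split: l1_idx=4, l2_idx=1, offset=20

Answer: L1[4]=0 -> L2[0][1]=30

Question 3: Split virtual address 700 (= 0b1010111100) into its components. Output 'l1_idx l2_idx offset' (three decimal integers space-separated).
vaddr = 700 = 0b1010111100
  top 3 bits -> l1_idx = 5
  next 2 bits -> l2_idx = 1
  bottom 5 bits -> offset = 28

Answer: 5 1 28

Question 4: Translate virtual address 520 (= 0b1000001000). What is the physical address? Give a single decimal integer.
Answer: 1512

Derivation:
vaddr = 520 = 0b1000001000
Split: l1_idx=4, l2_idx=0, offset=8
L1[4] = 0
L2[0][0] = 47
paddr = 47 * 32 + 8 = 1512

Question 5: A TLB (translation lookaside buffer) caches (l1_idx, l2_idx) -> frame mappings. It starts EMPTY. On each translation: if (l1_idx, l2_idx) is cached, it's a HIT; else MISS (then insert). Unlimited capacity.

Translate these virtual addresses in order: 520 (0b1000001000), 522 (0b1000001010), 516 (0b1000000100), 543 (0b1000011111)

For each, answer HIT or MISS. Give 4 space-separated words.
Answer: MISS HIT HIT HIT

Derivation:
vaddr=520: (4,0) not in TLB -> MISS, insert
vaddr=522: (4,0) in TLB -> HIT
vaddr=516: (4,0) in TLB -> HIT
vaddr=543: (4,0) in TLB -> HIT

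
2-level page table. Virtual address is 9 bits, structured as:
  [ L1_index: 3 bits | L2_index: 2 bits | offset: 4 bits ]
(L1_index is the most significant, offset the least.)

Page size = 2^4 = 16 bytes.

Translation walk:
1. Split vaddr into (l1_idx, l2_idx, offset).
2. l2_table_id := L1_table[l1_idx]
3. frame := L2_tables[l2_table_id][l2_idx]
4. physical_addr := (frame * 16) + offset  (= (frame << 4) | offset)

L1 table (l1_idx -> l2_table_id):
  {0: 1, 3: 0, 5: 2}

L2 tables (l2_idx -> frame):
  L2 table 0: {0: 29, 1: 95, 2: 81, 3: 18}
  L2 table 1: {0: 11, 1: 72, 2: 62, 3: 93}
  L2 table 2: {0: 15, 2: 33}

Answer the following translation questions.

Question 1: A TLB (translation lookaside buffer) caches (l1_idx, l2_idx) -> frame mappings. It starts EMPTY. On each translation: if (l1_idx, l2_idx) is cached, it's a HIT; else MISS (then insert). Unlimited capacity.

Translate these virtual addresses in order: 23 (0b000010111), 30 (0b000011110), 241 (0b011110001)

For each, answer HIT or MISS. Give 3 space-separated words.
Answer: MISS HIT MISS

Derivation:
vaddr=23: (0,1) not in TLB -> MISS, insert
vaddr=30: (0,1) in TLB -> HIT
vaddr=241: (3,3) not in TLB -> MISS, insert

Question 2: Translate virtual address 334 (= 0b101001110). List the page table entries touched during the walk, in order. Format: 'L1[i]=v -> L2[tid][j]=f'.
vaddr = 334 = 0b101001110
Split: l1_idx=5, l2_idx=0, offset=14

Answer: L1[5]=2 -> L2[2][0]=15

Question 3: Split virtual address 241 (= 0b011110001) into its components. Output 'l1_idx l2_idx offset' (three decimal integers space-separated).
Answer: 3 3 1

Derivation:
vaddr = 241 = 0b011110001
  top 3 bits -> l1_idx = 3
  next 2 bits -> l2_idx = 3
  bottom 4 bits -> offset = 1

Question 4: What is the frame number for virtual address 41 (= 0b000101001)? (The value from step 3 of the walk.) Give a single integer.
vaddr = 41: l1_idx=0, l2_idx=2
L1[0] = 1; L2[1][2] = 62

Answer: 62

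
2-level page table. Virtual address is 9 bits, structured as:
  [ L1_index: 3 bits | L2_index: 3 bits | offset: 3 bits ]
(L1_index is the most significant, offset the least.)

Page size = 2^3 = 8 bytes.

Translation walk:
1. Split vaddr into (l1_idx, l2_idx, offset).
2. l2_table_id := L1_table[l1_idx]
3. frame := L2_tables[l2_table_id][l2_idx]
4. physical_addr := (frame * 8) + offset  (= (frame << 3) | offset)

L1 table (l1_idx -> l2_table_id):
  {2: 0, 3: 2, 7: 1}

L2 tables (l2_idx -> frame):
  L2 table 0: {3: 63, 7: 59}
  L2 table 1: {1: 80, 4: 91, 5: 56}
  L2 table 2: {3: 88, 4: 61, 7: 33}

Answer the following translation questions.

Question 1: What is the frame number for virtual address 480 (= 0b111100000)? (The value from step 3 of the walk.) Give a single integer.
vaddr = 480: l1_idx=7, l2_idx=4
L1[7] = 1; L2[1][4] = 91

Answer: 91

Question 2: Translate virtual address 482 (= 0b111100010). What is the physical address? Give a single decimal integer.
Answer: 730

Derivation:
vaddr = 482 = 0b111100010
Split: l1_idx=7, l2_idx=4, offset=2
L1[7] = 1
L2[1][4] = 91
paddr = 91 * 8 + 2 = 730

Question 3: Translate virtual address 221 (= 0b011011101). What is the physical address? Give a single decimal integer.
vaddr = 221 = 0b011011101
Split: l1_idx=3, l2_idx=3, offset=5
L1[3] = 2
L2[2][3] = 88
paddr = 88 * 8 + 5 = 709

Answer: 709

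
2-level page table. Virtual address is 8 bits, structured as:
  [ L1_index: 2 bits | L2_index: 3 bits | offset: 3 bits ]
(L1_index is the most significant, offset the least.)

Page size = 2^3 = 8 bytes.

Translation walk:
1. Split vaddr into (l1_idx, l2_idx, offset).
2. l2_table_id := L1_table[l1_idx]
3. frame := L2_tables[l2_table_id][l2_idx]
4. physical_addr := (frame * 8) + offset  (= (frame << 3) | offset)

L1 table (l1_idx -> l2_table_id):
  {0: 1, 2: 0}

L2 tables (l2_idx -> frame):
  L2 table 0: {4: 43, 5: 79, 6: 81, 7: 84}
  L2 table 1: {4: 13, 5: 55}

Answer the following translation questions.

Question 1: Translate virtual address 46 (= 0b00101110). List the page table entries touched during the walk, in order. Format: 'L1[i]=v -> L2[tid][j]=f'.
vaddr = 46 = 0b00101110
Split: l1_idx=0, l2_idx=5, offset=6

Answer: L1[0]=1 -> L2[1][5]=55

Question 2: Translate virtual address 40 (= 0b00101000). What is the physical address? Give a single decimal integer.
vaddr = 40 = 0b00101000
Split: l1_idx=0, l2_idx=5, offset=0
L1[0] = 1
L2[1][5] = 55
paddr = 55 * 8 + 0 = 440

Answer: 440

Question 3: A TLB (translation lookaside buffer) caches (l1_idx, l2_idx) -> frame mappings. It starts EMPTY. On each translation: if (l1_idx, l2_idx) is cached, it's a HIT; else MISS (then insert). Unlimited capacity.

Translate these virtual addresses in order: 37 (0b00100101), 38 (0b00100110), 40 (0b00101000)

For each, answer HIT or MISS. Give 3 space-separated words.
Answer: MISS HIT MISS

Derivation:
vaddr=37: (0,4) not in TLB -> MISS, insert
vaddr=38: (0,4) in TLB -> HIT
vaddr=40: (0,5) not in TLB -> MISS, insert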